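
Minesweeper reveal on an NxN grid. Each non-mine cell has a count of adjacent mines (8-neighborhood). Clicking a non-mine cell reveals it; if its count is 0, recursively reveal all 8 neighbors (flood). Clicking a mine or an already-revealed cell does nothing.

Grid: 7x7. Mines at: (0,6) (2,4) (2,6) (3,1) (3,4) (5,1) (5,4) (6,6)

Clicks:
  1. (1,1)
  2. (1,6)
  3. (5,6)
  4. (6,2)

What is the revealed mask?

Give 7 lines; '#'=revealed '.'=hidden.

Answer: ######.
#######
####...
.......
.......
......#
..#....

Derivation:
Click 1 (1,1) count=0: revealed 16 new [(0,0) (0,1) (0,2) (0,3) (0,4) (0,5) (1,0) (1,1) (1,2) (1,3) (1,4) (1,5) (2,0) (2,1) (2,2) (2,3)] -> total=16
Click 2 (1,6) count=2: revealed 1 new [(1,6)] -> total=17
Click 3 (5,6) count=1: revealed 1 new [(5,6)] -> total=18
Click 4 (6,2) count=1: revealed 1 new [(6,2)] -> total=19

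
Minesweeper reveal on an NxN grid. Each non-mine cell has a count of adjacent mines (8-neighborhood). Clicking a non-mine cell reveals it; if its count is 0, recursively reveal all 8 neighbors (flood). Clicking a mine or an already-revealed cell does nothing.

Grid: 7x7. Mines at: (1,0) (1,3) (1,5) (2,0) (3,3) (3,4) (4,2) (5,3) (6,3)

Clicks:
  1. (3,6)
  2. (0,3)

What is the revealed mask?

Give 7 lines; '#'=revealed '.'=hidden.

Click 1 (3,6) count=0: revealed 13 new [(2,5) (2,6) (3,5) (3,6) (4,4) (4,5) (4,6) (5,4) (5,5) (5,6) (6,4) (6,5) (6,6)] -> total=13
Click 2 (0,3) count=1: revealed 1 new [(0,3)] -> total=14

Answer: ...#...
.......
.....##
.....##
....###
....###
....###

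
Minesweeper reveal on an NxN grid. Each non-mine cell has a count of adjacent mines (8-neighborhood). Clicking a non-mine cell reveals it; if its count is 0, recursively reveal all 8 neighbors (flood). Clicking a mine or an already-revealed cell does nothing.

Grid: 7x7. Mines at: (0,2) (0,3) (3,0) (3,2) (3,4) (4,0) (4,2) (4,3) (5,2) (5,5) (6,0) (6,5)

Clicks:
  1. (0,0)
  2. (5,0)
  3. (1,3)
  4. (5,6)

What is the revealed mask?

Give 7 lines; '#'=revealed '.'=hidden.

Answer: ##.....
##.#...
##.....
.......
.......
#.....#
.......

Derivation:
Click 1 (0,0) count=0: revealed 6 new [(0,0) (0,1) (1,0) (1,1) (2,0) (2,1)] -> total=6
Click 2 (5,0) count=2: revealed 1 new [(5,0)] -> total=7
Click 3 (1,3) count=2: revealed 1 new [(1,3)] -> total=8
Click 4 (5,6) count=2: revealed 1 new [(5,6)] -> total=9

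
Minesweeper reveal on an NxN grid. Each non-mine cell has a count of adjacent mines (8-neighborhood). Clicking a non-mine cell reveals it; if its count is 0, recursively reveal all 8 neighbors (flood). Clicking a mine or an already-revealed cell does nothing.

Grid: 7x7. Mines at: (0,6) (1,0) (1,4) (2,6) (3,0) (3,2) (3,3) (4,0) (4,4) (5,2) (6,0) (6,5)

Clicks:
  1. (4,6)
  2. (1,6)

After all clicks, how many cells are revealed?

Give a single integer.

Answer: 7

Derivation:
Click 1 (4,6) count=0: revealed 6 new [(3,5) (3,6) (4,5) (4,6) (5,5) (5,6)] -> total=6
Click 2 (1,6) count=2: revealed 1 new [(1,6)] -> total=7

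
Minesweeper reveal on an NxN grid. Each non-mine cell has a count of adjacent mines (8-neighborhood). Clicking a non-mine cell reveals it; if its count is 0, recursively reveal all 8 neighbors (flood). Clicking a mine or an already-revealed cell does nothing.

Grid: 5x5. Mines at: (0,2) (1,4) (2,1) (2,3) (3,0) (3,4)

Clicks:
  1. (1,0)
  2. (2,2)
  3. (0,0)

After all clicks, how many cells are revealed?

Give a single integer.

Answer: 5

Derivation:
Click 1 (1,0) count=1: revealed 1 new [(1,0)] -> total=1
Click 2 (2,2) count=2: revealed 1 new [(2,2)] -> total=2
Click 3 (0,0) count=0: revealed 3 new [(0,0) (0,1) (1,1)] -> total=5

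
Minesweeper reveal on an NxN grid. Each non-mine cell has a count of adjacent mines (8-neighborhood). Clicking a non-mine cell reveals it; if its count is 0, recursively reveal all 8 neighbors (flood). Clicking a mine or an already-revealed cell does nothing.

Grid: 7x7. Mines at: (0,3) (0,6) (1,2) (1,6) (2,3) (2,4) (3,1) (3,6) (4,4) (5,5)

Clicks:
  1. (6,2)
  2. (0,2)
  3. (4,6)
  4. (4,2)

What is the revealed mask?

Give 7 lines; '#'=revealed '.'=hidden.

Answer: ..#....
.......
.......
.......
####..#
#####..
#####..

Derivation:
Click 1 (6,2) count=0: revealed 14 new [(4,0) (4,1) (4,2) (4,3) (5,0) (5,1) (5,2) (5,3) (5,4) (6,0) (6,1) (6,2) (6,3) (6,4)] -> total=14
Click 2 (0,2) count=2: revealed 1 new [(0,2)] -> total=15
Click 3 (4,6) count=2: revealed 1 new [(4,6)] -> total=16
Click 4 (4,2) count=1: revealed 0 new [(none)] -> total=16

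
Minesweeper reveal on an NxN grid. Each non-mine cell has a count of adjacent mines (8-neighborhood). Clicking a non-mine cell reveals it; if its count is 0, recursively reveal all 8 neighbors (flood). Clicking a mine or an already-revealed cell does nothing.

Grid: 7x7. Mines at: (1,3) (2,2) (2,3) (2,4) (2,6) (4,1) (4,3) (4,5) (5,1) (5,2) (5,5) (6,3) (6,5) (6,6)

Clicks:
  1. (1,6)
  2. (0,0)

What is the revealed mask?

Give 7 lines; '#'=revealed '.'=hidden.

Click 1 (1,6) count=1: revealed 1 new [(1,6)] -> total=1
Click 2 (0,0) count=0: revealed 10 new [(0,0) (0,1) (0,2) (1,0) (1,1) (1,2) (2,0) (2,1) (3,0) (3,1)] -> total=11

Answer: ###....
###...#
##.....
##.....
.......
.......
.......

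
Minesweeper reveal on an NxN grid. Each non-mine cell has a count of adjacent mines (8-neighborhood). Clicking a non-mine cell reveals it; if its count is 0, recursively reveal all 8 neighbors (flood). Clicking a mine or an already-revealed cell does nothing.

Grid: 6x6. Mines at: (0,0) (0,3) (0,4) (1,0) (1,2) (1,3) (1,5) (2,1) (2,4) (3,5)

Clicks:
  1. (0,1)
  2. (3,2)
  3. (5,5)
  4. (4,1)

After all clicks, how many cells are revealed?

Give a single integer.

Answer: 18

Derivation:
Click 1 (0,1) count=3: revealed 1 new [(0,1)] -> total=1
Click 2 (3,2) count=1: revealed 1 new [(3,2)] -> total=2
Click 3 (5,5) count=0: revealed 16 new [(3,0) (3,1) (3,3) (3,4) (4,0) (4,1) (4,2) (4,3) (4,4) (4,5) (5,0) (5,1) (5,2) (5,3) (5,4) (5,5)] -> total=18
Click 4 (4,1) count=0: revealed 0 new [(none)] -> total=18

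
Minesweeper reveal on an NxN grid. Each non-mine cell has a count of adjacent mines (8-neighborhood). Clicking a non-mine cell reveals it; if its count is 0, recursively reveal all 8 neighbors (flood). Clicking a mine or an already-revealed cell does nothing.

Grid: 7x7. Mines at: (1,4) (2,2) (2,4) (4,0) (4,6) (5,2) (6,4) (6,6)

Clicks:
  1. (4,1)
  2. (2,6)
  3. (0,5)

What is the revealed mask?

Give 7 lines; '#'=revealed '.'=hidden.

Click 1 (4,1) count=2: revealed 1 new [(4,1)] -> total=1
Click 2 (2,6) count=0: revealed 8 new [(0,5) (0,6) (1,5) (1,6) (2,5) (2,6) (3,5) (3,6)] -> total=9
Click 3 (0,5) count=1: revealed 0 new [(none)] -> total=9

Answer: .....##
.....##
.....##
.....##
.#.....
.......
.......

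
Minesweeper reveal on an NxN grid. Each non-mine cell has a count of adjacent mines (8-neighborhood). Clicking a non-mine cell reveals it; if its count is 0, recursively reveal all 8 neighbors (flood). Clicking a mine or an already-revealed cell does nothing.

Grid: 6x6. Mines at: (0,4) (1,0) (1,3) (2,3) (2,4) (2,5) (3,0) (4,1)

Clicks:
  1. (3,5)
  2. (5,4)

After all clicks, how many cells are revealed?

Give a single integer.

Answer: 12

Derivation:
Click 1 (3,5) count=2: revealed 1 new [(3,5)] -> total=1
Click 2 (5,4) count=0: revealed 11 new [(3,2) (3,3) (3,4) (4,2) (4,3) (4,4) (4,5) (5,2) (5,3) (5,4) (5,5)] -> total=12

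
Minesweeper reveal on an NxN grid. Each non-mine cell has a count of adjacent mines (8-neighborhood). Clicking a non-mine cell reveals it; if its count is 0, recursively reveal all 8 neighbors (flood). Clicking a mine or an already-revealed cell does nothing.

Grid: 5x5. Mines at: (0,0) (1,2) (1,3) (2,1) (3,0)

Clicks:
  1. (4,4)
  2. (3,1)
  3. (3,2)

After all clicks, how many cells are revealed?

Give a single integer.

Answer: 11

Derivation:
Click 1 (4,4) count=0: revealed 11 new [(2,2) (2,3) (2,4) (3,1) (3,2) (3,3) (3,4) (4,1) (4,2) (4,3) (4,4)] -> total=11
Click 2 (3,1) count=2: revealed 0 new [(none)] -> total=11
Click 3 (3,2) count=1: revealed 0 new [(none)] -> total=11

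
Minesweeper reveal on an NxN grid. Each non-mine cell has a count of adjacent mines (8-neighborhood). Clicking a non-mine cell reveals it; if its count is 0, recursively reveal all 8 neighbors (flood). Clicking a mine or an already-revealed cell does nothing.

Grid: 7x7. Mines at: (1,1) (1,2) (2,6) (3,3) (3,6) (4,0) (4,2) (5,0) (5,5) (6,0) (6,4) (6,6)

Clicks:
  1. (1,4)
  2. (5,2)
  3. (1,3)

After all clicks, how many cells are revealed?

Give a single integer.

Answer: 12

Derivation:
Click 1 (1,4) count=0: revealed 11 new [(0,3) (0,4) (0,5) (0,6) (1,3) (1,4) (1,5) (1,6) (2,3) (2,4) (2,5)] -> total=11
Click 2 (5,2) count=1: revealed 1 new [(5,2)] -> total=12
Click 3 (1,3) count=1: revealed 0 new [(none)] -> total=12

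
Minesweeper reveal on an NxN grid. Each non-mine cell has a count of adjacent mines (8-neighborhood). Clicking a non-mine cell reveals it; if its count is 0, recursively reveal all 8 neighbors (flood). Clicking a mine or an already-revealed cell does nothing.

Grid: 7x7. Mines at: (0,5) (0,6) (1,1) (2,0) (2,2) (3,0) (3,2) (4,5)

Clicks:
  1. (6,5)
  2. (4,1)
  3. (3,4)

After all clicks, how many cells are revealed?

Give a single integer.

Answer: 20

Derivation:
Click 1 (6,5) count=0: revealed 19 new [(4,0) (4,1) (4,2) (4,3) (4,4) (5,0) (5,1) (5,2) (5,3) (5,4) (5,5) (5,6) (6,0) (6,1) (6,2) (6,3) (6,4) (6,5) (6,6)] -> total=19
Click 2 (4,1) count=2: revealed 0 new [(none)] -> total=19
Click 3 (3,4) count=1: revealed 1 new [(3,4)] -> total=20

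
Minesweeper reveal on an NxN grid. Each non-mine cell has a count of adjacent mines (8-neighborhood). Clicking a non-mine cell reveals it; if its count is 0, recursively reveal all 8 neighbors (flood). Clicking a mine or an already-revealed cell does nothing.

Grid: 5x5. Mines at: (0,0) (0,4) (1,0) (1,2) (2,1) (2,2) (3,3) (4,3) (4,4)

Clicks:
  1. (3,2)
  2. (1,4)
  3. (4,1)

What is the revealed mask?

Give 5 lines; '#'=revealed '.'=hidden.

Answer: .....
....#
.....
###..
###..

Derivation:
Click 1 (3,2) count=4: revealed 1 new [(3,2)] -> total=1
Click 2 (1,4) count=1: revealed 1 new [(1,4)] -> total=2
Click 3 (4,1) count=0: revealed 5 new [(3,0) (3,1) (4,0) (4,1) (4,2)] -> total=7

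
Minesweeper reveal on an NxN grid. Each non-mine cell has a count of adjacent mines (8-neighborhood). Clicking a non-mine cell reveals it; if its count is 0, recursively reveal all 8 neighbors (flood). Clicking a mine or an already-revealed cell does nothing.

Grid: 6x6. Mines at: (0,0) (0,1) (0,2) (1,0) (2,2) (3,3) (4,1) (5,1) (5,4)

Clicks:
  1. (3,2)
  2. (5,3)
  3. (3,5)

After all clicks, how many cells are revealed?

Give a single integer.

Answer: 15

Derivation:
Click 1 (3,2) count=3: revealed 1 new [(3,2)] -> total=1
Click 2 (5,3) count=1: revealed 1 new [(5,3)] -> total=2
Click 3 (3,5) count=0: revealed 13 new [(0,3) (0,4) (0,5) (1,3) (1,4) (1,5) (2,3) (2,4) (2,5) (3,4) (3,5) (4,4) (4,5)] -> total=15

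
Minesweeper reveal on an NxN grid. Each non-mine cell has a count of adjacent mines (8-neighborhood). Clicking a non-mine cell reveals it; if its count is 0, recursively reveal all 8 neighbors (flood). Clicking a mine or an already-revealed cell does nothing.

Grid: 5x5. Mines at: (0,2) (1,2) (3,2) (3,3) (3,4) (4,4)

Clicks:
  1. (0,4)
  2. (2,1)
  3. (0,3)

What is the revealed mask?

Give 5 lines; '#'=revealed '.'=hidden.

Answer: ...##
...##
.#.##
.....
.....

Derivation:
Click 1 (0,4) count=0: revealed 6 new [(0,3) (0,4) (1,3) (1,4) (2,3) (2,4)] -> total=6
Click 2 (2,1) count=2: revealed 1 new [(2,1)] -> total=7
Click 3 (0,3) count=2: revealed 0 new [(none)] -> total=7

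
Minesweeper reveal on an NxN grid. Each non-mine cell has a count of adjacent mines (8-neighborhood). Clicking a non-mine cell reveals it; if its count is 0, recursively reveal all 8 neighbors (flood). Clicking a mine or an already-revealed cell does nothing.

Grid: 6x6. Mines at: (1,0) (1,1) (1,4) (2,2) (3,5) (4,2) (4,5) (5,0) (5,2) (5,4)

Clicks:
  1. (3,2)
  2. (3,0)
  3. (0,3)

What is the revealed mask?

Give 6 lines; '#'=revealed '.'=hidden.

Answer: ...#..
......
##....
###...
##....
......

Derivation:
Click 1 (3,2) count=2: revealed 1 new [(3,2)] -> total=1
Click 2 (3,0) count=0: revealed 6 new [(2,0) (2,1) (3,0) (3,1) (4,0) (4,1)] -> total=7
Click 3 (0,3) count=1: revealed 1 new [(0,3)] -> total=8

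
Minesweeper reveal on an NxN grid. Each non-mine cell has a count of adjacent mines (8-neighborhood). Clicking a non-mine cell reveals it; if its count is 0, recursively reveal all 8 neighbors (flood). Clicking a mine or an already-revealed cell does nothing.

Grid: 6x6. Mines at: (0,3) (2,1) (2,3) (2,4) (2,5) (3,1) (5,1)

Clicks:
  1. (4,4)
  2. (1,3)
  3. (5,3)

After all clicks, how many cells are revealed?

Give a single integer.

Click 1 (4,4) count=0: revealed 12 new [(3,2) (3,3) (3,4) (3,5) (4,2) (4,3) (4,4) (4,5) (5,2) (5,3) (5,4) (5,5)] -> total=12
Click 2 (1,3) count=3: revealed 1 new [(1,3)] -> total=13
Click 3 (5,3) count=0: revealed 0 new [(none)] -> total=13

Answer: 13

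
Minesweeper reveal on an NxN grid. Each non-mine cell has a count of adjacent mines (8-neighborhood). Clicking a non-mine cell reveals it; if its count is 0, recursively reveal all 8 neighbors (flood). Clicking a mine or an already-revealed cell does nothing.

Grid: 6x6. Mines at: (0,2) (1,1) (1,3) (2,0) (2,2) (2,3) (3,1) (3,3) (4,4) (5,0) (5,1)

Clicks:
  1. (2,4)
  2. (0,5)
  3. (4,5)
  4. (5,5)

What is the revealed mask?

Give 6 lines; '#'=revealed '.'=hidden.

Click 1 (2,4) count=3: revealed 1 new [(2,4)] -> total=1
Click 2 (0,5) count=0: revealed 7 new [(0,4) (0,5) (1,4) (1,5) (2,5) (3,4) (3,5)] -> total=8
Click 3 (4,5) count=1: revealed 1 new [(4,5)] -> total=9
Click 4 (5,5) count=1: revealed 1 new [(5,5)] -> total=10

Answer: ....##
....##
....##
....##
.....#
.....#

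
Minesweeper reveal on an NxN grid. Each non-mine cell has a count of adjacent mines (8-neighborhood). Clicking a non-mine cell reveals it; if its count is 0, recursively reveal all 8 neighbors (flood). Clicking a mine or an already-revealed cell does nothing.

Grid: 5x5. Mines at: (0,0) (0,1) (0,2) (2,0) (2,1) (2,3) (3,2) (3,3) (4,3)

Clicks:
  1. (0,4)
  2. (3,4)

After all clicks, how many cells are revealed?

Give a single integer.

Answer: 5

Derivation:
Click 1 (0,4) count=0: revealed 4 new [(0,3) (0,4) (1,3) (1,4)] -> total=4
Click 2 (3,4) count=3: revealed 1 new [(3,4)] -> total=5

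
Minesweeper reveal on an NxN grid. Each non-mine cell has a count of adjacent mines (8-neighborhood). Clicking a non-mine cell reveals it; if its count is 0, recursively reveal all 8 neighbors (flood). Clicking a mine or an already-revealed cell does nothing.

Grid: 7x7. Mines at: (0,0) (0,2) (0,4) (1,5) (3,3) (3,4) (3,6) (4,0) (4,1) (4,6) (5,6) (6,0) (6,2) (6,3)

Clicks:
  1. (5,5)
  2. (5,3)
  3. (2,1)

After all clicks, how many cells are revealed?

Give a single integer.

Click 1 (5,5) count=2: revealed 1 new [(5,5)] -> total=1
Click 2 (5,3) count=2: revealed 1 new [(5,3)] -> total=2
Click 3 (2,1) count=0: revealed 9 new [(1,0) (1,1) (1,2) (2,0) (2,1) (2,2) (3,0) (3,1) (3,2)] -> total=11

Answer: 11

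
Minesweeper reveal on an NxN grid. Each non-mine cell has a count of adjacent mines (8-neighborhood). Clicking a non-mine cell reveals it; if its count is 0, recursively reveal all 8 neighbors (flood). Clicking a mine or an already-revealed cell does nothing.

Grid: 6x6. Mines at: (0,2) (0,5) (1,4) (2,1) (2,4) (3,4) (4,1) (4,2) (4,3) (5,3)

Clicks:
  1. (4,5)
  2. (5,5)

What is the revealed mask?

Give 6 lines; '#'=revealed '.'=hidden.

Answer: ......
......
......
......
....##
....##

Derivation:
Click 1 (4,5) count=1: revealed 1 new [(4,5)] -> total=1
Click 2 (5,5) count=0: revealed 3 new [(4,4) (5,4) (5,5)] -> total=4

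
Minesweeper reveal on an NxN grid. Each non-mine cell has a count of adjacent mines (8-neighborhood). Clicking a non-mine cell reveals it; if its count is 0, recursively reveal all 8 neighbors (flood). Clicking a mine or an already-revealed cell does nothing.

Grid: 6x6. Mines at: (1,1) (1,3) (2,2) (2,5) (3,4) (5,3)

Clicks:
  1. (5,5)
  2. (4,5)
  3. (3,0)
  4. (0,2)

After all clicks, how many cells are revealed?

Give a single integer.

Answer: 16

Derivation:
Click 1 (5,5) count=0: revealed 4 new [(4,4) (4,5) (5,4) (5,5)] -> total=4
Click 2 (4,5) count=1: revealed 0 new [(none)] -> total=4
Click 3 (3,0) count=0: revealed 11 new [(2,0) (2,1) (3,0) (3,1) (3,2) (4,0) (4,1) (4,2) (5,0) (5,1) (5,2)] -> total=15
Click 4 (0,2) count=2: revealed 1 new [(0,2)] -> total=16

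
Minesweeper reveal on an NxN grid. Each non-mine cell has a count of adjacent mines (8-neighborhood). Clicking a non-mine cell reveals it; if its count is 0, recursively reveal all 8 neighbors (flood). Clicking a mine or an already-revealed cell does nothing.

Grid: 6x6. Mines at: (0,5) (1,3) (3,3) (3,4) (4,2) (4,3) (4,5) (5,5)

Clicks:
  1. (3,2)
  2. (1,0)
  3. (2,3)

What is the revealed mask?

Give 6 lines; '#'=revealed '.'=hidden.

Answer: ###...
###...
####..
###...
##....
##....

Derivation:
Click 1 (3,2) count=3: revealed 1 new [(3,2)] -> total=1
Click 2 (1,0) count=0: revealed 15 new [(0,0) (0,1) (0,2) (1,0) (1,1) (1,2) (2,0) (2,1) (2,2) (3,0) (3,1) (4,0) (4,1) (5,0) (5,1)] -> total=16
Click 3 (2,3) count=3: revealed 1 new [(2,3)] -> total=17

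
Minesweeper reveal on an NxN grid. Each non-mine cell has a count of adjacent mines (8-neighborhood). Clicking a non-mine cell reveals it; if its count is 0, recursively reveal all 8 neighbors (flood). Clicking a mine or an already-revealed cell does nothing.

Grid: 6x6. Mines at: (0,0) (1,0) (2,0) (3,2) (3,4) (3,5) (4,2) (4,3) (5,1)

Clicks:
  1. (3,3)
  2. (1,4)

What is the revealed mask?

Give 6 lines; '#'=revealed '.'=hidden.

Click 1 (3,3) count=4: revealed 1 new [(3,3)] -> total=1
Click 2 (1,4) count=0: revealed 15 new [(0,1) (0,2) (0,3) (0,4) (0,5) (1,1) (1,2) (1,3) (1,4) (1,5) (2,1) (2,2) (2,3) (2,4) (2,5)] -> total=16

Answer: .#####
.#####
.#####
...#..
......
......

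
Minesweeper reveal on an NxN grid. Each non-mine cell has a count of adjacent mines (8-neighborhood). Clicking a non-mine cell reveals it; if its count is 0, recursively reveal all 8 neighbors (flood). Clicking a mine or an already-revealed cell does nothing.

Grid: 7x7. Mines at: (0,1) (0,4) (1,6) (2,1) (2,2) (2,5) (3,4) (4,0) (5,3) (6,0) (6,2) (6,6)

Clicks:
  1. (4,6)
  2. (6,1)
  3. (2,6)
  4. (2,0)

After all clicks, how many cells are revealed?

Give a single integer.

Click 1 (4,6) count=0: revealed 6 new [(3,5) (3,6) (4,5) (4,6) (5,5) (5,6)] -> total=6
Click 2 (6,1) count=2: revealed 1 new [(6,1)] -> total=7
Click 3 (2,6) count=2: revealed 1 new [(2,6)] -> total=8
Click 4 (2,0) count=1: revealed 1 new [(2,0)] -> total=9

Answer: 9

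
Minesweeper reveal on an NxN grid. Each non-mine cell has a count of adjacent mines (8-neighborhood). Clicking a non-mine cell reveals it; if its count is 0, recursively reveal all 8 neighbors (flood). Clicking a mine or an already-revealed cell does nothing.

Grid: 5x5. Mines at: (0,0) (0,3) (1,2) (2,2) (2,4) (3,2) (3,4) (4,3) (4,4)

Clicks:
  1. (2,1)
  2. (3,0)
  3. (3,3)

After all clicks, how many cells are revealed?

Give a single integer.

Click 1 (2,1) count=3: revealed 1 new [(2,1)] -> total=1
Click 2 (3,0) count=0: revealed 7 new [(1,0) (1,1) (2,0) (3,0) (3,1) (4,0) (4,1)] -> total=8
Click 3 (3,3) count=6: revealed 1 new [(3,3)] -> total=9

Answer: 9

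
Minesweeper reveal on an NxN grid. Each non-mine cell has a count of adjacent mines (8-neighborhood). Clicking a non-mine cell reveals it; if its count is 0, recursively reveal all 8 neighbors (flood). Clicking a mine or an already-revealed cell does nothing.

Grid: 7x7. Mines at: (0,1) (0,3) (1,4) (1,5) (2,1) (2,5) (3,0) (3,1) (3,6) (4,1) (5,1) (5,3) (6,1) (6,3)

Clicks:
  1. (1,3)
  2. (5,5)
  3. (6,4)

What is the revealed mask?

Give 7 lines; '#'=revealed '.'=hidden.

Answer: .......
...#...
.......
.......
....###
....###
....###

Derivation:
Click 1 (1,3) count=2: revealed 1 new [(1,3)] -> total=1
Click 2 (5,5) count=0: revealed 9 new [(4,4) (4,5) (4,6) (5,4) (5,5) (5,6) (6,4) (6,5) (6,6)] -> total=10
Click 3 (6,4) count=2: revealed 0 new [(none)] -> total=10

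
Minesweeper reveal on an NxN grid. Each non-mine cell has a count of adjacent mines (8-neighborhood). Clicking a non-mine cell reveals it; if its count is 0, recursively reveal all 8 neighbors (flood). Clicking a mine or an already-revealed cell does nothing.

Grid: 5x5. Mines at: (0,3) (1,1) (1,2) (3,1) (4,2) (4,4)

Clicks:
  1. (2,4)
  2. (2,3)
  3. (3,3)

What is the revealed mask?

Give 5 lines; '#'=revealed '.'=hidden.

Answer: .....
...##
...##
...##
.....

Derivation:
Click 1 (2,4) count=0: revealed 6 new [(1,3) (1,4) (2,3) (2,4) (3,3) (3,4)] -> total=6
Click 2 (2,3) count=1: revealed 0 new [(none)] -> total=6
Click 3 (3,3) count=2: revealed 0 new [(none)] -> total=6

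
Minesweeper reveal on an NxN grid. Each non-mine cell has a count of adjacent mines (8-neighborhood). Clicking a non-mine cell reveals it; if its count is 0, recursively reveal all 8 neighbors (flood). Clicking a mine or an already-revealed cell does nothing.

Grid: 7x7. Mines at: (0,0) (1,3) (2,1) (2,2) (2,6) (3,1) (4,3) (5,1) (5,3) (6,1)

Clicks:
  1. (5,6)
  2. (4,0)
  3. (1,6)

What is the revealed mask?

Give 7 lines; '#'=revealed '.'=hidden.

Answer: .......
......#
.......
....###
#...###
....###
....###

Derivation:
Click 1 (5,6) count=0: revealed 12 new [(3,4) (3,5) (3,6) (4,4) (4,5) (4,6) (5,4) (5,5) (5,6) (6,4) (6,5) (6,6)] -> total=12
Click 2 (4,0) count=2: revealed 1 new [(4,0)] -> total=13
Click 3 (1,6) count=1: revealed 1 new [(1,6)] -> total=14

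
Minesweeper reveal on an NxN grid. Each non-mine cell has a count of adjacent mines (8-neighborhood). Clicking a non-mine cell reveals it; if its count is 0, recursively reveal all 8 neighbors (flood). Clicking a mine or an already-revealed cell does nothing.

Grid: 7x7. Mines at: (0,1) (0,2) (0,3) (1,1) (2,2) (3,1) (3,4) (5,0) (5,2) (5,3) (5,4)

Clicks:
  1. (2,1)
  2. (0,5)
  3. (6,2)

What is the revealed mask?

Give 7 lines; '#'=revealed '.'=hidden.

Click 1 (2,1) count=3: revealed 1 new [(2,1)] -> total=1
Click 2 (0,5) count=0: revealed 17 new [(0,4) (0,5) (0,6) (1,4) (1,5) (1,6) (2,4) (2,5) (2,6) (3,5) (3,6) (4,5) (4,6) (5,5) (5,6) (6,5) (6,6)] -> total=18
Click 3 (6,2) count=2: revealed 1 new [(6,2)] -> total=19

Answer: ....###
....###
.#..###
.....##
.....##
.....##
..#..##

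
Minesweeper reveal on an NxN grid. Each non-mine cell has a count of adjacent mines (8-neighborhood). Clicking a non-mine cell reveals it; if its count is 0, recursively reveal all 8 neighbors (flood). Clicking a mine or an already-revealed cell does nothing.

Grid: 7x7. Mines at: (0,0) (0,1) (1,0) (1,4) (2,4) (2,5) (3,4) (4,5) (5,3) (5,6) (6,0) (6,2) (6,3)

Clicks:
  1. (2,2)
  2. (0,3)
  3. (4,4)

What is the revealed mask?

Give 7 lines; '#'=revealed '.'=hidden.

Answer: ...#...
.###...
####...
####...
#####..
###....
.......

Derivation:
Click 1 (2,2) count=0: revealed 18 new [(1,1) (1,2) (1,3) (2,0) (2,1) (2,2) (2,3) (3,0) (3,1) (3,2) (3,3) (4,0) (4,1) (4,2) (4,3) (5,0) (5,1) (5,2)] -> total=18
Click 2 (0,3) count=1: revealed 1 new [(0,3)] -> total=19
Click 3 (4,4) count=3: revealed 1 new [(4,4)] -> total=20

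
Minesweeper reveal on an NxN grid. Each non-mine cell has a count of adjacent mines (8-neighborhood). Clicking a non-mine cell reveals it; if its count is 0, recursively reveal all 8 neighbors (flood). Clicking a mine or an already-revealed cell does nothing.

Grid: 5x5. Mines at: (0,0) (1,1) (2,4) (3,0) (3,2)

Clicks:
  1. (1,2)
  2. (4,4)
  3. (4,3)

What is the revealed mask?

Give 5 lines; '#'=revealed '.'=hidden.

Click 1 (1,2) count=1: revealed 1 new [(1,2)] -> total=1
Click 2 (4,4) count=0: revealed 4 new [(3,3) (3,4) (4,3) (4,4)] -> total=5
Click 3 (4,3) count=1: revealed 0 new [(none)] -> total=5

Answer: .....
..#..
.....
...##
...##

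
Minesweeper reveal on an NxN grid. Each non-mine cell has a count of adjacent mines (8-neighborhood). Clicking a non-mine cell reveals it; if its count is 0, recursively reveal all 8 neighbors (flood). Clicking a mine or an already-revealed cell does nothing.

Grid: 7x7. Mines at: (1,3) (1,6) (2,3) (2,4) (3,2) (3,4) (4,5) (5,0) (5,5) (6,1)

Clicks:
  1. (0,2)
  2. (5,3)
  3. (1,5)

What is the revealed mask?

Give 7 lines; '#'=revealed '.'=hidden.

Answer: ..#....
.....#.
.......
.......
..###..
..###..
..###..

Derivation:
Click 1 (0,2) count=1: revealed 1 new [(0,2)] -> total=1
Click 2 (5,3) count=0: revealed 9 new [(4,2) (4,3) (4,4) (5,2) (5,3) (5,4) (6,2) (6,3) (6,4)] -> total=10
Click 3 (1,5) count=2: revealed 1 new [(1,5)] -> total=11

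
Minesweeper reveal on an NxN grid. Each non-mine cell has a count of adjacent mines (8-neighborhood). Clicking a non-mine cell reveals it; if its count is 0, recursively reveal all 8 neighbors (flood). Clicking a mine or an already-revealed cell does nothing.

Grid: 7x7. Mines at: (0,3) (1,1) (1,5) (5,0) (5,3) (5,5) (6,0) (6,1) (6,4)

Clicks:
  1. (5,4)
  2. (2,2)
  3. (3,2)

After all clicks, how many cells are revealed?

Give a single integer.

Click 1 (5,4) count=3: revealed 1 new [(5,4)] -> total=1
Click 2 (2,2) count=1: revealed 1 new [(2,2)] -> total=2
Click 3 (3,2) count=0: revealed 23 new [(1,2) (1,3) (1,4) (2,0) (2,1) (2,3) (2,4) (2,5) (2,6) (3,0) (3,1) (3,2) (3,3) (3,4) (3,5) (3,6) (4,0) (4,1) (4,2) (4,3) (4,4) (4,5) (4,6)] -> total=25

Answer: 25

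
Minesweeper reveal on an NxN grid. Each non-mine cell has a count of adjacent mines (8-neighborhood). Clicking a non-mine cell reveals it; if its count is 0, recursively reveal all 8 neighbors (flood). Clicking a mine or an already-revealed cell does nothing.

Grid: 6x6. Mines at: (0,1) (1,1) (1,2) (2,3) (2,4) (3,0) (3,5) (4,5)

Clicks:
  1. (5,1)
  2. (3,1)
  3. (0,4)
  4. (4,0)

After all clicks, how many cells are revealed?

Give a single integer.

Answer: 20

Derivation:
Click 1 (5,1) count=0: revealed 14 new [(3,1) (3,2) (3,3) (3,4) (4,0) (4,1) (4,2) (4,3) (4,4) (5,0) (5,1) (5,2) (5,3) (5,4)] -> total=14
Click 2 (3,1) count=1: revealed 0 new [(none)] -> total=14
Click 3 (0,4) count=0: revealed 6 new [(0,3) (0,4) (0,5) (1,3) (1,4) (1,5)] -> total=20
Click 4 (4,0) count=1: revealed 0 new [(none)] -> total=20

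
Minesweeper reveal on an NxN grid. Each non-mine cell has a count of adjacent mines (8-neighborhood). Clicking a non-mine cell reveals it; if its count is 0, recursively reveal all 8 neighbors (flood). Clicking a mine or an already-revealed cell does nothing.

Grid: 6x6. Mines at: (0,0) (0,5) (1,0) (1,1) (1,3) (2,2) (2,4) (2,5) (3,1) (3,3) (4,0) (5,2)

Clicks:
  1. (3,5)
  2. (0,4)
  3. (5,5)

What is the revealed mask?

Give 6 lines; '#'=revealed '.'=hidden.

Answer: ....#.
......
......
....##
...###
...###

Derivation:
Click 1 (3,5) count=2: revealed 1 new [(3,5)] -> total=1
Click 2 (0,4) count=2: revealed 1 new [(0,4)] -> total=2
Click 3 (5,5) count=0: revealed 7 new [(3,4) (4,3) (4,4) (4,5) (5,3) (5,4) (5,5)] -> total=9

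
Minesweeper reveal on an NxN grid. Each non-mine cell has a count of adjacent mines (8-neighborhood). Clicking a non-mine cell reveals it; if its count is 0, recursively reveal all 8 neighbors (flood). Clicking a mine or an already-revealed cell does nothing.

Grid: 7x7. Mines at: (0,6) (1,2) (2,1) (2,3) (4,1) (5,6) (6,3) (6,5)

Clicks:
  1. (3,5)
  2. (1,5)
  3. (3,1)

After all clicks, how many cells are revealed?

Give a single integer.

Click 1 (3,5) count=0: revealed 20 new [(1,4) (1,5) (1,6) (2,4) (2,5) (2,6) (3,2) (3,3) (3,4) (3,5) (3,6) (4,2) (4,3) (4,4) (4,5) (4,6) (5,2) (5,3) (5,4) (5,5)] -> total=20
Click 2 (1,5) count=1: revealed 0 new [(none)] -> total=20
Click 3 (3,1) count=2: revealed 1 new [(3,1)] -> total=21

Answer: 21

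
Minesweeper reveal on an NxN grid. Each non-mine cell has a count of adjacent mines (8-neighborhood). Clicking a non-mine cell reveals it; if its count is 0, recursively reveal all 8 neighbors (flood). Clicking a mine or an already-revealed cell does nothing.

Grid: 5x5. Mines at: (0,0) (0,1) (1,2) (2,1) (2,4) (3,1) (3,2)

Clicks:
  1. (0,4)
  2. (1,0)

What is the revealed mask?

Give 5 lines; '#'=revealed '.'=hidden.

Click 1 (0,4) count=0: revealed 4 new [(0,3) (0,4) (1,3) (1,4)] -> total=4
Click 2 (1,0) count=3: revealed 1 new [(1,0)] -> total=5

Answer: ...##
#..##
.....
.....
.....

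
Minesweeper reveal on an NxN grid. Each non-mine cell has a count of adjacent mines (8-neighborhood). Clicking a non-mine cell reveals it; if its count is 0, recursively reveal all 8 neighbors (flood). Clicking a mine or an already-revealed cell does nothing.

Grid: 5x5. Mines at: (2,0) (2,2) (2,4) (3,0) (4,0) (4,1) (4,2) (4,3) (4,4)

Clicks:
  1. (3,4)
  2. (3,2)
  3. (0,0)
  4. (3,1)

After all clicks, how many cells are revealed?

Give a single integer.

Click 1 (3,4) count=3: revealed 1 new [(3,4)] -> total=1
Click 2 (3,2) count=4: revealed 1 new [(3,2)] -> total=2
Click 3 (0,0) count=0: revealed 10 new [(0,0) (0,1) (0,2) (0,3) (0,4) (1,0) (1,1) (1,2) (1,3) (1,4)] -> total=12
Click 4 (3,1) count=6: revealed 1 new [(3,1)] -> total=13

Answer: 13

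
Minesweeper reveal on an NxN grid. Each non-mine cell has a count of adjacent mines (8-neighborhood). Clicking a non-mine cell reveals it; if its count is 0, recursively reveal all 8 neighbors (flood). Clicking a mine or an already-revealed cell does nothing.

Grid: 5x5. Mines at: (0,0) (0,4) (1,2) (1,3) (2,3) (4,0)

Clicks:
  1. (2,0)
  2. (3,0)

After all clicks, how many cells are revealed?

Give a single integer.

Click 1 (2,0) count=0: revealed 6 new [(1,0) (1,1) (2,0) (2,1) (3,0) (3,1)] -> total=6
Click 2 (3,0) count=1: revealed 0 new [(none)] -> total=6

Answer: 6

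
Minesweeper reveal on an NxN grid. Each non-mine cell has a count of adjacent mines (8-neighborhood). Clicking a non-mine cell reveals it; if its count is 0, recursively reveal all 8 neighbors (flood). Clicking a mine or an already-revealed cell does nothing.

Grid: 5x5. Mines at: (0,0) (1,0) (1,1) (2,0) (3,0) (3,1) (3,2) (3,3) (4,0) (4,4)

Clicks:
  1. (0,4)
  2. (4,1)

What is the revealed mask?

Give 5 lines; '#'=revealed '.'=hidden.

Click 1 (0,4) count=0: revealed 9 new [(0,2) (0,3) (0,4) (1,2) (1,3) (1,4) (2,2) (2,3) (2,4)] -> total=9
Click 2 (4,1) count=4: revealed 1 new [(4,1)] -> total=10

Answer: ..###
..###
..###
.....
.#...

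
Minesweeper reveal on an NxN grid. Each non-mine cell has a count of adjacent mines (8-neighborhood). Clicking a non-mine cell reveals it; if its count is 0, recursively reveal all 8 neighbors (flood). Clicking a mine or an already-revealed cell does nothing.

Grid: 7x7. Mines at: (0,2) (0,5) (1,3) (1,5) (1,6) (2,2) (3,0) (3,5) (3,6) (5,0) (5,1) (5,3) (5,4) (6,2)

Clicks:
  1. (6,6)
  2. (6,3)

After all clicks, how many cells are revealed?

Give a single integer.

Click 1 (6,6) count=0: revealed 6 new [(4,5) (4,6) (5,5) (5,6) (6,5) (6,6)] -> total=6
Click 2 (6,3) count=3: revealed 1 new [(6,3)] -> total=7

Answer: 7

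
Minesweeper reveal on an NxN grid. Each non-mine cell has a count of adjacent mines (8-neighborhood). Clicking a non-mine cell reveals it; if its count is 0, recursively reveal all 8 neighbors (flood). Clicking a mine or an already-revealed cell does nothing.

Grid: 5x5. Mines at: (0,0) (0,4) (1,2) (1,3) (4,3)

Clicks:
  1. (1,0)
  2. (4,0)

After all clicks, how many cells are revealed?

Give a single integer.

Click 1 (1,0) count=1: revealed 1 new [(1,0)] -> total=1
Click 2 (4,0) count=0: revealed 10 new [(1,1) (2,0) (2,1) (2,2) (3,0) (3,1) (3,2) (4,0) (4,1) (4,2)] -> total=11

Answer: 11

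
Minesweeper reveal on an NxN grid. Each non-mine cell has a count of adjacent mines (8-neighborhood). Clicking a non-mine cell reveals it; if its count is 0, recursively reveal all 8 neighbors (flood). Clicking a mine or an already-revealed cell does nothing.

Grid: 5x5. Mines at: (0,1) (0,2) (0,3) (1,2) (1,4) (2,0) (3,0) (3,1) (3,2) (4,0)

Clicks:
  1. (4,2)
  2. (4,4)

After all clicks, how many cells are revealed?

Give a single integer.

Answer: 7

Derivation:
Click 1 (4,2) count=2: revealed 1 new [(4,2)] -> total=1
Click 2 (4,4) count=0: revealed 6 new [(2,3) (2,4) (3,3) (3,4) (4,3) (4,4)] -> total=7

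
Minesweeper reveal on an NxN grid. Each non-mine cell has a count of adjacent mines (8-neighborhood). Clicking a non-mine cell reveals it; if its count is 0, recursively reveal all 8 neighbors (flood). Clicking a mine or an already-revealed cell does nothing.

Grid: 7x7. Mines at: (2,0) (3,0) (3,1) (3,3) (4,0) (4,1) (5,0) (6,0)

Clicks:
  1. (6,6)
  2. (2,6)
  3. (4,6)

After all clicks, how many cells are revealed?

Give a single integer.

Click 1 (6,6) count=0: revealed 40 new [(0,0) (0,1) (0,2) (0,3) (0,4) (0,5) (0,6) (1,0) (1,1) (1,2) (1,3) (1,4) (1,5) (1,6) (2,1) (2,2) (2,3) (2,4) (2,5) (2,6) (3,4) (3,5) (3,6) (4,2) (4,3) (4,4) (4,5) (4,6) (5,1) (5,2) (5,3) (5,4) (5,5) (5,6) (6,1) (6,2) (6,3) (6,4) (6,5) (6,6)] -> total=40
Click 2 (2,6) count=0: revealed 0 new [(none)] -> total=40
Click 3 (4,6) count=0: revealed 0 new [(none)] -> total=40

Answer: 40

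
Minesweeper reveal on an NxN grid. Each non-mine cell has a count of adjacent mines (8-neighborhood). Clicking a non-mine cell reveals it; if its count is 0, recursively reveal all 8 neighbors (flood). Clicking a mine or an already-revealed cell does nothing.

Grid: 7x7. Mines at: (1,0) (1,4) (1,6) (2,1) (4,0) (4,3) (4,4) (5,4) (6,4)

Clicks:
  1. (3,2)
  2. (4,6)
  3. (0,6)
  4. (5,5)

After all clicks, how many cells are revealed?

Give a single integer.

Answer: 12

Derivation:
Click 1 (3,2) count=2: revealed 1 new [(3,2)] -> total=1
Click 2 (4,6) count=0: revealed 10 new [(2,5) (2,6) (3,5) (3,6) (4,5) (4,6) (5,5) (5,6) (6,5) (6,6)] -> total=11
Click 3 (0,6) count=1: revealed 1 new [(0,6)] -> total=12
Click 4 (5,5) count=3: revealed 0 new [(none)] -> total=12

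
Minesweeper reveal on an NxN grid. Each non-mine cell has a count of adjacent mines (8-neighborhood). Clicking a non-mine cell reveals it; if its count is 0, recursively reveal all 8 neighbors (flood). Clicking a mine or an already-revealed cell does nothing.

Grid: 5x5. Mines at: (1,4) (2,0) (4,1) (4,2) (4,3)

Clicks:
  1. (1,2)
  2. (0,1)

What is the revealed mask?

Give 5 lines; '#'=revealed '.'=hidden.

Click 1 (1,2) count=0: revealed 14 new [(0,0) (0,1) (0,2) (0,3) (1,0) (1,1) (1,2) (1,3) (2,1) (2,2) (2,3) (3,1) (3,2) (3,3)] -> total=14
Click 2 (0,1) count=0: revealed 0 new [(none)] -> total=14

Answer: ####.
####.
.###.
.###.
.....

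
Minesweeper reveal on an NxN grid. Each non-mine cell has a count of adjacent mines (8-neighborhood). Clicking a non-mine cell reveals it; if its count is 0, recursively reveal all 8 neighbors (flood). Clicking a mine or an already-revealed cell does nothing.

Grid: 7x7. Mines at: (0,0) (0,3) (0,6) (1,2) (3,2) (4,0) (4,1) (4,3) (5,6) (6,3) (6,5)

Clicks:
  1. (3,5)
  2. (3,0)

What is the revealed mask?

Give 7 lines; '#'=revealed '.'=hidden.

Answer: .......
...####
...####
#..####
....###
.......
.......

Derivation:
Click 1 (3,5) count=0: revealed 15 new [(1,3) (1,4) (1,5) (1,6) (2,3) (2,4) (2,5) (2,6) (3,3) (3,4) (3,5) (3,6) (4,4) (4,5) (4,6)] -> total=15
Click 2 (3,0) count=2: revealed 1 new [(3,0)] -> total=16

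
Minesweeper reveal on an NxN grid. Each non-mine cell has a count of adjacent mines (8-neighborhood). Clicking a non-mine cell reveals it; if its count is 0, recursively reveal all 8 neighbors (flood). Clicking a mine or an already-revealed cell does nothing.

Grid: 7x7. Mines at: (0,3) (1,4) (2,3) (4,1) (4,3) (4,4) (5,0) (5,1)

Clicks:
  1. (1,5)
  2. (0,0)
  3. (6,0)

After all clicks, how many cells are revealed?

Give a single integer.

Click 1 (1,5) count=1: revealed 1 new [(1,5)] -> total=1
Click 2 (0,0) count=0: revealed 12 new [(0,0) (0,1) (0,2) (1,0) (1,1) (1,2) (2,0) (2,1) (2,2) (3,0) (3,1) (3,2)] -> total=13
Click 3 (6,0) count=2: revealed 1 new [(6,0)] -> total=14

Answer: 14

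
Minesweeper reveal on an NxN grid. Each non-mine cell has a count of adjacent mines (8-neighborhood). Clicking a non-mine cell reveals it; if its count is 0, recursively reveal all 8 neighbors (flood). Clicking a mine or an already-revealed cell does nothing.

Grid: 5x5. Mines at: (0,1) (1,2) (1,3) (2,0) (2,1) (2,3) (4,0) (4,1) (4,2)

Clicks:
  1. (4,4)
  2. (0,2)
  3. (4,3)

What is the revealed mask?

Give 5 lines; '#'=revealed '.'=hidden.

Answer: ..#..
.....
.....
...##
...##

Derivation:
Click 1 (4,4) count=0: revealed 4 new [(3,3) (3,4) (4,3) (4,4)] -> total=4
Click 2 (0,2) count=3: revealed 1 new [(0,2)] -> total=5
Click 3 (4,3) count=1: revealed 0 new [(none)] -> total=5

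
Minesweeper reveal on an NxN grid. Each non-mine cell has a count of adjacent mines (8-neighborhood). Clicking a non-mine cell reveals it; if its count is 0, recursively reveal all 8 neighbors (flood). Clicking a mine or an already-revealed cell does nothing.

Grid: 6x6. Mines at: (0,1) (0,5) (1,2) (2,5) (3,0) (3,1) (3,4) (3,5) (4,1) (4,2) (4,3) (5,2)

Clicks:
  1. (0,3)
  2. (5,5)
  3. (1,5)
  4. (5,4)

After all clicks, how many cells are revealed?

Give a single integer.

Click 1 (0,3) count=1: revealed 1 new [(0,3)] -> total=1
Click 2 (5,5) count=0: revealed 4 new [(4,4) (4,5) (5,4) (5,5)] -> total=5
Click 3 (1,5) count=2: revealed 1 new [(1,5)] -> total=6
Click 4 (5,4) count=1: revealed 0 new [(none)] -> total=6

Answer: 6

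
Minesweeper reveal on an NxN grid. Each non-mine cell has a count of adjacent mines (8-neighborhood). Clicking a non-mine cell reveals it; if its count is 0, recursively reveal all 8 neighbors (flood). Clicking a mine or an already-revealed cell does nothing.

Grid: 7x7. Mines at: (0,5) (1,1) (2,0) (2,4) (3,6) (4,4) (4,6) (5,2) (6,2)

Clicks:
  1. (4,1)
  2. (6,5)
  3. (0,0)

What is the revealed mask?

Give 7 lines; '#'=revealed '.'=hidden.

Answer: #......
.......
.......
.......
.#.....
...####
...####

Derivation:
Click 1 (4,1) count=1: revealed 1 new [(4,1)] -> total=1
Click 2 (6,5) count=0: revealed 8 new [(5,3) (5,4) (5,5) (5,6) (6,3) (6,4) (6,5) (6,6)] -> total=9
Click 3 (0,0) count=1: revealed 1 new [(0,0)] -> total=10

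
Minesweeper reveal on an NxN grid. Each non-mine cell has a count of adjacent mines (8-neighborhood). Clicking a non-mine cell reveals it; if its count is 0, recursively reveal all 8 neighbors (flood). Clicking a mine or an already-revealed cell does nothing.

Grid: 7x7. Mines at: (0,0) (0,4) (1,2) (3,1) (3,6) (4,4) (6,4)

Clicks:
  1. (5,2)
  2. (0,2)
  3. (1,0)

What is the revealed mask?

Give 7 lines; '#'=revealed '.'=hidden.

Answer: ..#....
#......
.......
.......
####...
####...
####...

Derivation:
Click 1 (5,2) count=0: revealed 12 new [(4,0) (4,1) (4,2) (4,3) (5,0) (5,1) (5,2) (5,3) (6,0) (6,1) (6,2) (6,3)] -> total=12
Click 2 (0,2) count=1: revealed 1 new [(0,2)] -> total=13
Click 3 (1,0) count=1: revealed 1 new [(1,0)] -> total=14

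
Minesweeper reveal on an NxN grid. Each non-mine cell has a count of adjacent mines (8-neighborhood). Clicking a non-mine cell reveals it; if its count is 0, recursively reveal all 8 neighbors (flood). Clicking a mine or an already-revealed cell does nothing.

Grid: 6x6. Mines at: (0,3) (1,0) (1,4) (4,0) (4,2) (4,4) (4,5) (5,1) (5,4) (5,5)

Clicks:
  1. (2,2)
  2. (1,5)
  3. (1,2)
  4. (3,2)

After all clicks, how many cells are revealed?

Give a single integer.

Answer: 10

Derivation:
Click 1 (2,2) count=0: revealed 9 new [(1,1) (1,2) (1,3) (2,1) (2,2) (2,3) (3,1) (3,2) (3,3)] -> total=9
Click 2 (1,5) count=1: revealed 1 new [(1,5)] -> total=10
Click 3 (1,2) count=1: revealed 0 new [(none)] -> total=10
Click 4 (3,2) count=1: revealed 0 new [(none)] -> total=10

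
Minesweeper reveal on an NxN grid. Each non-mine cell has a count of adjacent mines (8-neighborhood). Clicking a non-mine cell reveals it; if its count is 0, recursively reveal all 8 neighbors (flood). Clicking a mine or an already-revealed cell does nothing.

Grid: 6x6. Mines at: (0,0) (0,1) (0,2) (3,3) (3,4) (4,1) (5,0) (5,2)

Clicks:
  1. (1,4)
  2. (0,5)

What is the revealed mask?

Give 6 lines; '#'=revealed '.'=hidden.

Click 1 (1,4) count=0: revealed 9 new [(0,3) (0,4) (0,5) (1,3) (1,4) (1,5) (2,3) (2,4) (2,5)] -> total=9
Click 2 (0,5) count=0: revealed 0 new [(none)] -> total=9

Answer: ...###
...###
...###
......
......
......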